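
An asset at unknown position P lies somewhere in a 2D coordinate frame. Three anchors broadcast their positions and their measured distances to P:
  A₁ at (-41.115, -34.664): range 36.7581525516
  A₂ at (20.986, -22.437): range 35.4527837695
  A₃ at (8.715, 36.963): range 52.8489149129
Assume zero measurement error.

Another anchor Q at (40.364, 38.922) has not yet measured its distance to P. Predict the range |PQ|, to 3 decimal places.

eq1: (x + 41.115)² + (y + 34.664)² = 36.7581525516²
eq2: (x − 20.986)² + (y + 22.437)² = 35.4527837695²
eq3: (x − 8.715)² + (y − 36.963)² = 52.8489149129²
eq1−eq3, eq1−eq2 (x²,y² cancel):
  99.660·x + 143.254·y = -2891.667555
  124.202·x + 24.454·y = -1853.943054
det = 99.660·24.454 − 143.254·124.202 = -15355.347668
x = (-2891.667555·24.454 − 143.254·-1853.943054) / -15355.347668 = -12.690818
y = (99.660·-1853.943054 − -2891.667555·124.202) / -15355.347668 = -11.356755
|P − Q| = √((-12.690818 − 40.364)² + (-11.356755 − 38.922)²) = 73.094233

73.094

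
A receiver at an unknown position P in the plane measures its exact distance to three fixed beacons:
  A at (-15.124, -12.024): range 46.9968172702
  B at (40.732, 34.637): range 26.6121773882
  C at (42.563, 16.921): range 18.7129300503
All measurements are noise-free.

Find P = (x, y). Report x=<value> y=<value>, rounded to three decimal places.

x=24.102 y=13.861

eq1: (x + 15.124)² + (y + 12.024)² = 46.9968172702²
eq2: (x − 40.732)² + (y − 34.637)² = 26.6121773882²
eq3: (x − 42.563)² + (y − 16.921)² = 18.7129300503²
eq1−eq3, eq1−eq2 (x²,y² cancel):
  115.374·x + 57.890·y = 3583.144340
  111.712·x + 93.322·y = 3985.998489
det = 115.374·93.322 − 57.890·111.712 = 4299.924748
x = (3583.144340·93.322 − 57.890·3985.998489) / 4299.924748 = 24.101990
y = (115.374·3985.998489 − 3583.144340·111.712) / 4299.924748 = 13.860794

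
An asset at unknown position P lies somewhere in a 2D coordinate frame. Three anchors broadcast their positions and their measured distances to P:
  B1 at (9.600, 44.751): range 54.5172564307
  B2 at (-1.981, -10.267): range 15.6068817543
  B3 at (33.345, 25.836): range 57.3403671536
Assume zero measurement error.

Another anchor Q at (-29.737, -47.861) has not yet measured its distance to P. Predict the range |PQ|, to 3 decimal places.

eq1: (x − 9.600)² + (y − 44.751)² = 54.5172564307²
eq2: (x + 1.981)² + (y + 10.267)² = 15.6068817543²
eq3: (x − 33.345)² + (y − 25.836)² = 57.3403671536²
eq1−eq3, eq1−eq2 (x²,y² cancel):
  47.490·x − 37.830·y = -631.210537
  -23.162·x − 110.036·y = 743.080140
det = 47.490·-110.036 − -37.830·-23.162 = -6101.828100
x = (-631.210537·-110.036 − -37.830·743.080140) / -6101.828100 = -15.989733
y = (47.490·743.080140 − -631.210537·-23.162) / -6101.828100 = -3.387309
|P − Q| = √((-15.989733 − -29.737)² + (-3.387309 − -47.861)²) = 46.549936

46.550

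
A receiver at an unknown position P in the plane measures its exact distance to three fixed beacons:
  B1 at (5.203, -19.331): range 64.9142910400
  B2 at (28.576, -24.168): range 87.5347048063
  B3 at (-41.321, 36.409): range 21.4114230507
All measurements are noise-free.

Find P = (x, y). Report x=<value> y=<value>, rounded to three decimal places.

eq1: (x − 5.203)² + (y + 19.331)² = 64.9142910400²
eq2: (x − 28.576)² + (y + 24.168)² = 87.5347048063²
eq3: (x + 41.321)² + (y − 36.409)² = 21.4114230507²
eq2−eq1, eq2−eq3 (x²,y² cancel):
  -46.746·x + 9.674·y = 2448.538134
  -139.794·x + 121.154·y = 8836.235830
det = -46.746·121.154 − 9.674·-139.794 = -4311.097728
x = (2448.538134·121.154 − 9.674·8836.235830) / -4311.097728 = -48.982523
y = (-46.746·8836.235830 − 2448.538134·-139.794) / -4311.097728 = 16.415248

x=-48.983 y=16.415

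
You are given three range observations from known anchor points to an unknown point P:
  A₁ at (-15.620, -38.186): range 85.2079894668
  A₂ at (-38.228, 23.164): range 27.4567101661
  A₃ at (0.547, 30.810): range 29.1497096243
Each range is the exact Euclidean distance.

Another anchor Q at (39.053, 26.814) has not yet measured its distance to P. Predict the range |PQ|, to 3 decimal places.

eq1: (x + 15.620)² + (y + 38.186)² = 85.2079894668²
eq2: (x + 38.228)² + (y − 23.164)² = 27.4567101661²
eq3: (x − 0.547)² + (y − 30.810)² = 29.1497096243²
eq1−eq3, eq1−eq2 (x²,y² cancel):
  32.334·x + 137.992·y = 5658.096211
  -45.216·x + 122.700·y = 6802.326420
det = 32.334·122.700 − 137.992·-45.216 = 10206.828072
x = (5658.096211·122.700 − 137.992·6802.326420) / 10206.828072 = -23.946541
y = (32.334·6802.326420 − 5658.096211·-45.216) / 10206.828072 = 46.614178
|P − Q| = √((-23.946541 − 39.053)² + (46.614178 − 26.814)²) = 66.037786

66.038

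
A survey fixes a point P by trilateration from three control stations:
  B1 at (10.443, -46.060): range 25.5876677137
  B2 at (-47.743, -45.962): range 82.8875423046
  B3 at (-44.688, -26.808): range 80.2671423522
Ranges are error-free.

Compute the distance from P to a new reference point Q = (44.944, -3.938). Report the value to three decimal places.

35.684

eq1: (x − 10.443)² + (y + 46.060)² = 25.5876677137²
eq2: (x + 47.743)² + (y + 45.962)² = 82.8875423046²
eq3: (x + 44.688)² + (y + 26.808)² = 80.2671423522²
eq3−eq2, eq3−eq1 (x²,y² cancel):
  -6.110·x − 38.308·y = 1248.682757
  110.262·x − 38.504·y = 5302.979043
det = -6.110·-38.504 − -38.308·110.262 = 4459.176136
x = (1248.682757·-38.504 − -38.308·5302.979043) / 4459.176136 = 34.774863
y = (-6.110·5302.979043 − 1248.682757·110.262) / 4459.176136 = -38.142351
|P − Q| = √((34.774863 − 44.944)² + (-38.142351 − -3.938)²) = 35.684015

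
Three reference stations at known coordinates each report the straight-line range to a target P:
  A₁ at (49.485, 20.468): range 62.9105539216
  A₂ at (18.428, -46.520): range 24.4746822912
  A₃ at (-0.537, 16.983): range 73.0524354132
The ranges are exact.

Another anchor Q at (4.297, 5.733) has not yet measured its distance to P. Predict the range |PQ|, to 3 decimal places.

61.174

eq1: (x − 49.485)² + (y − 20.468)² = 62.9105539216²
eq2: (x − 18.428)² + (y + 46.520)² = 24.4746822912²
eq3: (x + 0.537)² + (y − 16.983)² = 73.0524354132²
eq3−eq2, eq3−eq1 (x²,y² cancel):
  37.930·x − 127.006·y = 6952.639173
  100.044·x + 6.970·y = 3957.914116
det = 37.930·6.970 − -127.006·100.044 = 12970.560364
x = (6952.639173·6.970 − -127.006·3957.914116) / 12970.560364 = 42.491513
y = (37.930·3957.914116 − 6952.639173·100.044) / 12970.560364 = -42.052628
|P − Q| = √((42.491513 − 4.297)² + (-42.052628 − 5.733)²) = 61.174235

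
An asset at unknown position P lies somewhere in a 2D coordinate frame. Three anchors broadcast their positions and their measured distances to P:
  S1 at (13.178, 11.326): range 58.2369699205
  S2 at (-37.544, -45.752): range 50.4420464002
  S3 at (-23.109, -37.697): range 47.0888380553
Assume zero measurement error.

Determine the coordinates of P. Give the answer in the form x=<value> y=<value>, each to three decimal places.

eq1: (x − 13.178)² + (y − 11.326)² = 58.2369699205²
eq2: (x + 37.544)² + (y + 45.752)² = 50.4420464002²
eq3: (x + 23.109)² + (y + 37.697)² = 47.0888380553²
eq3−eq2, eq3−eq1 (x²,y² cancel):
  -28.870·x − 16.110·y = 1220.666374
  72.574·x + 98.046·y = -2827.337726
det = -28.870·98.046 − -16.110·72.574 = -1661.420880
x = (1220.666374·98.046 − -16.110·-2827.337726) / -1661.420880 = -44.620268
y = (-28.870·-2827.337726 − 1220.666374·72.574) / -1661.420880 = 4.191233

x=-44.620 y=4.191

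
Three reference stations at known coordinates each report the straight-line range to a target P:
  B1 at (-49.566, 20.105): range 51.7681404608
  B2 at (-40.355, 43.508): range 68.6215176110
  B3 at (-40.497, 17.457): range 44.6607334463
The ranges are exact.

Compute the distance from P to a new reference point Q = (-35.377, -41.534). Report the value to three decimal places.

25.651

eq1: (x + 49.566)² + (y − 20.105)² = 51.7681404608²
eq2: (x + 40.355)² + (y − 43.508)² = 68.6215176110²
eq3: (x + 40.497)² + (y − 17.457)² = 44.6607334463²
eq1−eq2, eq1−eq3 (x²,y² cancel):
  18.422·x + 46.806·y = -1368.499604
  18.138·x − 5.296·y = -230.886268
det = 18.422·-5.296 − 46.806·18.138 = -946.530140
x = (-1368.499604·-5.296 − 46.806·-230.886268) / -946.530140 = -19.074339
y = (18.422·-230.886268 − -1368.499604·18.138) / -946.530140 = -21.730379
|P − Q| = √((-19.074339 − -35.377)² + (-21.730379 − -41.534)²) = 25.650734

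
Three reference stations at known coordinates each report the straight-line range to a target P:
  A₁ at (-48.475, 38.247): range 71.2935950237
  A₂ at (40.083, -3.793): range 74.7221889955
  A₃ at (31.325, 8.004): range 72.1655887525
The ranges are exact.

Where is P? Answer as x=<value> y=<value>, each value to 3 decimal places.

x=-29.693 y=-30.528

eq1: (x + 48.475)² + (y − 38.247)² = 71.2935950237²
eq2: (x − 40.083)² + (y + 3.793)² = 74.7221889955²
eq3: (x − 31.325)² + (y − 8.004)² = 72.1655887525²
eq1−eq3, eq1−eq2 (x²,y² cancel):
  159.600·x − 60.486·y = -2892.434502
  177.116·x − 84.080·y = -2692.253733
det = 159.600·-84.080 − -60.486·177.116 = -2706.129624
x = (-2892.434502·-84.080 − -60.486·-2692.253733) / -2706.129624 = -29.692677
y = (159.600·-2692.253733 − -2892.434502·177.116) / -2706.129624 = -30.528003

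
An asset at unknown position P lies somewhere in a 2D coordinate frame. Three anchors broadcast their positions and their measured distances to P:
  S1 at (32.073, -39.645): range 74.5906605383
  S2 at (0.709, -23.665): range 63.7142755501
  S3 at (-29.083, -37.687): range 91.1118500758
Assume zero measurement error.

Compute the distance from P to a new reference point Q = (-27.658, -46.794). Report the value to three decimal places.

eq1: (x − 32.073)² + (y + 39.645)² = 74.5906605383²
eq2: (x − 0.709)² + (y + 23.665)² = 63.7142755501²
eq3: (x + 29.083)² + (y + 37.687)² = 91.1118500758²
eq2−eq3, eq2−eq1 (x²,y² cancel):
  -59.584·x − 28.044·y = -2536.264363
  62.728·x − 31.960·y = 535.610717
det = -59.584·-31.960 − -28.044·62.728 = 3663.448672
x = (-2536.264363·-31.960 − -28.044·535.610717) / 3663.448672 = 26.226565
y = (-59.584·535.610717 − -2536.264363·62.728) / 3663.448672 = 34.716185
|P − Q| = √((26.226565 − -27.658)² + (34.716185 − -46.794)²) = 97.711088

97.711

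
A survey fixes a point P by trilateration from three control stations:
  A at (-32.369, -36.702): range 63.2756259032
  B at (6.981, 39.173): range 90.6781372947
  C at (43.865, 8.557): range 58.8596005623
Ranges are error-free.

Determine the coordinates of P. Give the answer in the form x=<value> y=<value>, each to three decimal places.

eq1: (x + 32.369)² + (y + 36.702)² = 63.2756259032²
eq2: (x − 6.981)² + (y − 39.173)² = 90.6781372947²
eq3: (x − 43.865)² + (y − 8.557)² = 58.8596005623²
eq1−eq2, eq1−eq3 (x²,y² cancel):
  78.700·x + 151.750·y = -5030.250425
  152.468·x + 90.518·y = 141.923764
det = 78.700·90.518 − 151.750·152.468 = -16013.252400
x = (-5030.250425·90.518 − 151.750·141.923764) / -16013.252400 = 29.779406
y = (78.700·141.923764 − -5030.250425·152.468) / -16013.252400 = -48.592354

x=29.779 y=-48.592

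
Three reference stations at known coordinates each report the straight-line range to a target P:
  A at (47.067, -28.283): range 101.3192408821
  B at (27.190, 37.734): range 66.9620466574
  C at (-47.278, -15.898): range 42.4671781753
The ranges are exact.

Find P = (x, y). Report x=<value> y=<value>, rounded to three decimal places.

x=-38.680 y=25.690

eq1: (x − 47.067)² + (y + 28.283)² = 101.3192408821²
eq2: (x − 27.190)² + (y − 37.734)² = 66.9620466574²
eq3: (x + 47.278)² + (y + 15.898)² = 42.4671781753²
eq1−eq3, eq1−eq2 (x²,y² cancel):
  -188.690·x + 24.770·y = 7934.852461
  -39.754·x + 132.034·y = 4929.593158
det = -188.690·132.034 − 24.770·-39.754 = -23928.788880
x = (7934.852461·132.034 − 24.770·4929.593158) / -23928.788880 = -38.679947
y = (-188.690·4929.593158 − 7934.852461·-39.754) / -23928.788880 = 25.689675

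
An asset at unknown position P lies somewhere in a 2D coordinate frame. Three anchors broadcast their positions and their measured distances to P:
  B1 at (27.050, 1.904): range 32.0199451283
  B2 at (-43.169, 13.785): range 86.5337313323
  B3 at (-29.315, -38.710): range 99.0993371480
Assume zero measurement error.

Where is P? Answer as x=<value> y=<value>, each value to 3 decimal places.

x=41.766 y=30.342

eq1: (x − 27.050)² + (y − 1.904)² = 32.0199451283²
eq2: (x + 43.169)² + (y − 13.785)² = 86.5337313323²
eq3: (x + 29.315)² + (y + 38.710)² = 99.0993371480²
eq1−eq2, eq1−eq3 (x²,y² cancel):
  -140.438·x + 23.762·y = -5144.548702
  -112.730·x − 81.228·y = -7172.896128
det = -140.438·-81.228 − 23.762·-112.730 = 14086.188124
x = (-5144.548702·-81.228 − 23.762·-7172.896128) / 14086.188124 = 41.766002
y = (-140.438·-7172.896128 − -5144.548702·-112.730) / 14086.188124 = 30.341935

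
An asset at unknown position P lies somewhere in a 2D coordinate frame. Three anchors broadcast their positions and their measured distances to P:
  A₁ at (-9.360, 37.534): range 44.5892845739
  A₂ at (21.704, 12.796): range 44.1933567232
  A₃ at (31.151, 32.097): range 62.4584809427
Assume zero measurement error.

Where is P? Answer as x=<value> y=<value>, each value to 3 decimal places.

eq1: (x + 9.360)² + (y − 37.534)² = 44.5892845739²
eq2: (x − 21.704)² + (y − 12.796)² = 44.1933567232²
eq3: (x − 31.151)² + (y − 32.097)² = 62.4584809427²
eq2−eq3, eq2−eq1 (x²,y² cancel):
  18.894·x + 38.602·y = -582.208085
  -62.128·x + 49.476·y = 826.458004
det = 18.894·49.476 − 38.602·-62.128 = 3333.064600
x = (-582.208085·49.476 − 38.602·826.458004) / 3333.064600 = -18.213946
y = (18.894·826.458004 − -582.208085·-62.128) / 3333.064600 = -6.167395

x=-18.214 y=-6.167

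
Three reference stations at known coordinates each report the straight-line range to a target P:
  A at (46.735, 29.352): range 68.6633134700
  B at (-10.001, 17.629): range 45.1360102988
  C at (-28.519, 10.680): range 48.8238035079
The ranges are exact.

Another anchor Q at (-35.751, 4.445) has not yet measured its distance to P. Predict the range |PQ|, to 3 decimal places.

eq1: (x − 46.735)² + (y − 29.352)² = 68.6633134700²
eq2: (x + 10.001)² + (y − 17.629)² = 45.1360102988²
eq3: (x + 28.519)² + (y − 10.680)² = 48.8238035079²
eq2−eq1, eq2−eq3 (x²,y² cancel):
  113.472·x + 23.446·y = -42.492704
  -37.036·x − 13.898·y = 170.089756
det = 113.472·-13.898 − 23.446·-37.036 = -708.687800
x = (-42.492704·-13.898 − 23.446·170.089756) / -708.687800 = 4.793875
y = (113.472·170.089756 − -42.492704·-37.036) / -708.687800 = -25.013363
|P − Q| = √((4.793875 − -35.751)² + (-25.013363 − 4.445)²) = 50.116684

50.117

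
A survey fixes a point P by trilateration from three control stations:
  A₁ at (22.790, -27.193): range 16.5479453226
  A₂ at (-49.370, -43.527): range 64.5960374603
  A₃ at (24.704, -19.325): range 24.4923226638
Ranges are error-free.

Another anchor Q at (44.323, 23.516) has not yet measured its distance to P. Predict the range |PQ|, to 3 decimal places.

71.604

eq1: (x − 22.790)² + (y + 27.193)² = 16.5479453226²
eq2: (x + 49.370)² + (y + 43.527)² = 64.5960374603²
eq3: (x − 24.704)² + (y + 19.325)² = 24.4923226638²
eq3−eq1, eq3−eq2 (x²,y² cancel):
  -3.828·x − 15.736·y = 601.139483
  -148.148·x − 48.404·y = -224.520798
det = -3.828·-48.404 − -15.736·-148.148 = -2145.966416
x = (601.139483·-48.404 − -15.736·-224.520798) / -2145.966416 = 15.205557
y = (-3.828·-224.520798 − 601.139483·-148.148) / -2145.966416 = -41.900506
|P − Q| = √((15.205557 − 44.323)² + (-41.900506 − 23.516)²) = 71.604083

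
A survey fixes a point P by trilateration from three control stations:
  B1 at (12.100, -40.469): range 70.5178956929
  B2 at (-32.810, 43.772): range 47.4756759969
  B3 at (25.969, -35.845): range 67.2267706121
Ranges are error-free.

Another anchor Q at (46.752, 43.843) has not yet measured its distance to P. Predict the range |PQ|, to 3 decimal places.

36.798

eq1: (x − 12.100)² + (y + 40.469)² = 70.5178956929²
eq2: (x + 32.810)² + (y − 43.772)² = 47.4756759969²
eq3: (x − 25.969)² + (y + 35.845)² = 67.2267706121²
eq2−eq3, eq2−eq1 (x²,y² cancel):
  117.558·x − 159.234·y = -3298.729974
  89.820·x − 168.482·y = -3927.167925
det = 117.558·-168.482 − -159.234·89.820 = -5504.009076
x = (-3298.729974·-168.482 − -159.234·-3927.167925) / -5504.009076 = 12.638430
y = (117.558·-3927.167925 − -3298.729974·89.820) / -5504.009076 = 30.046840
|P − Q| = √((12.638430 − 46.752)² + (30.046840 − 43.843)²) = 36.797686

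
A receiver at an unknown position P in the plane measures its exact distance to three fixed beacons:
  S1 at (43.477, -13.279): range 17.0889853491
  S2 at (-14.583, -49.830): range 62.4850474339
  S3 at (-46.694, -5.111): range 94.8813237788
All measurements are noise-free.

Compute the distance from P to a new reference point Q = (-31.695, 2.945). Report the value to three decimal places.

83.394

eq1: (x − 43.477)² + (y + 13.279)² = 17.0889853491²
eq2: (x + 14.583)² + (y + 49.830)² = 62.4850474339²
eq3: (x + 46.694)² + (y + 5.111)² = 94.8813237788²
eq1−eq2, eq1−eq3 (x²,y² cancel):
  -116.120·x − 73.102·y = -2983.236314
  -180.342·x + 16.336·y = -8570.561595
det = -116.120·16.336 − -73.102·-180.342 = -15080.297204
x = (-2983.236314·16.336 − -73.102·-8570.561595) / -15080.297204 = 44.777588
y = (-116.120·-8570.561595 − -2983.236314·-180.342) / -15080.297204 = -30.318422
|P − Q| = √((44.777588 − -31.695)² + (-30.318422 − 2.945)²) = 83.393717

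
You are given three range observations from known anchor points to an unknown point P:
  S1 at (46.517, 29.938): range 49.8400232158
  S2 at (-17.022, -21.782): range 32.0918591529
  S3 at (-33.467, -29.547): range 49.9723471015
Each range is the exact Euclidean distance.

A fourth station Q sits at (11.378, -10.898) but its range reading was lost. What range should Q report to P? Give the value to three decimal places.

9.632

eq1: (x − 46.517)² + (y − 29.938)² = 49.8400232158²
eq2: (x + 17.022)² + (y + 21.782)² = 32.0918591529²
eq3: (x + 33.467)² + (y + 29.547)² = 49.9723471015²
eq3−eq2, eq3−eq1 (x²,y² cancel):
  32.890·x + 15.530·y = 238.486761
  159.968·x + 118.970·y = 1080.257396
det = 32.890·118.970 − 15.530·159.968 = 1428.620260
x = (238.486761·118.970 − 15.530·1080.257396) / 1428.620260 = 8.117183
y = (32.890·1080.257396 − 238.486761·159.968) / 1428.620260 = -1.834346
|P − Q| = √((8.117183 − 11.378)² + (-1.834346 − -10.898)²) = 9.632380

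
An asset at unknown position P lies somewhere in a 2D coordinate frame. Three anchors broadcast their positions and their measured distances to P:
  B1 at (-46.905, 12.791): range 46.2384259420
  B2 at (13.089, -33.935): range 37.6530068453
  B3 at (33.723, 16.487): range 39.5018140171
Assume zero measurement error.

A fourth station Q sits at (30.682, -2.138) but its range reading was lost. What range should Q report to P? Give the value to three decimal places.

eq1: (x + 46.905)² + (y − 12.791)² = 46.2384259420²
eq2: (x − 13.089)² + (y + 33.935)² = 37.6530068453²
eq3: (x − 33.723)² + (y − 16.487)² = 39.5018140171²
eq1−eq2, eq1−eq3 (x²,y² cancel):
  119.988·x − 93.452·y = -320.539451
  161.256·x + 7.392·y = -377.028085
det = 119.988·7.392 − -93.452·161.256 = 15956.647008
x = (-320.539451·7.392 − -93.452·-377.028085) / 15956.647008 = -2.356601
y = (119.988·-377.028085 − -320.539451·161.256) / 15956.647008 = 0.404224
|P − Q| = √((-2.356601 − 30.682)² + (0.404224 − -2.138)²) = 33.136265

33.136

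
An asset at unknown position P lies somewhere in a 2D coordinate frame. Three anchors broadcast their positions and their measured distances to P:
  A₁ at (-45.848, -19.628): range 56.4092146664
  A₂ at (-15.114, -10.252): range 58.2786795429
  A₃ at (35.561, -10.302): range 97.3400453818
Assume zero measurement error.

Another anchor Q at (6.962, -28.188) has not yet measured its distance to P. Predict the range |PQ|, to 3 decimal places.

86.112

eq1: (x + 45.848)² + (y + 19.628)² = 56.4092146664²
eq2: (x + 15.114)² + (y + 10.252)² = 58.2786795429²
eq3: (x − 35.561)² + (y + 10.302)² = 97.3400453818²
eq3−eq2, eq3−eq1 (x²,y² cancel):
  -101.350·x + 0.100·y = 5041.500521
  -162.818·x − 18.652·y = 7409.666499
det = -101.350·-18.652 − 0.100·-162.818 = 1906.662000
x = (5041.500521·-18.652 − 0.100·7409.666499) / 1906.662000 = -49.707308
y = (-101.350·7409.666499 − 5041.500521·-162.818) / 1906.662000 = 36.649040
|P − Q| = √((-49.707308 − 6.962)² + (36.649040 − -28.188)²) = 86.111859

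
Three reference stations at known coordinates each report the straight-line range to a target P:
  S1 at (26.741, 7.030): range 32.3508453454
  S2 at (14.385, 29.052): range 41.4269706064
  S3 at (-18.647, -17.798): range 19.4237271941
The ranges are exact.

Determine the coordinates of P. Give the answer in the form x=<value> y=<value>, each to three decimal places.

eq1: (x − 26.741)² + (y − 7.030)² = 32.3508453454²
eq2: (x − 14.385)² + (y − 29.052)² = 41.4269706064²
eq3: (x + 18.647)² + (y + 17.798)² = 19.4237271941²
eq1−eq3, eq1−eq2 (x²,y² cancel):
  -90.776·x − 49.656·y = 569.273448
  -24.712·x + 44.044·y = -383.171751
det = -90.776·44.044 − -49.656·-24.712 = -5225.237216
x = (569.273448·44.044 − -49.656·-383.171751) / -5225.237216 = -1.157135
y = (-90.776·-383.171751 − 569.273448·-24.712) / -5225.237216 = -9.348989

x=-1.157 y=-9.349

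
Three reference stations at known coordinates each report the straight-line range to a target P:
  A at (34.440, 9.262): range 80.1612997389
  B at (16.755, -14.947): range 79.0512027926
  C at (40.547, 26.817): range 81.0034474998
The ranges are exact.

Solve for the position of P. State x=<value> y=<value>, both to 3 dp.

x=-39.229 y=40.864

eq1: (x − 34.440)² + (y − 9.262)² = 80.1612997389²
eq2: (x − 16.755)² + (y + 14.947)² = 79.0512027926²
eq3: (x − 40.547)² + (y − 26.817)² = 81.0034474998²
eq3−eq1, eq3−eq2 (x²,y² cancel):
  -12.214·x − 35.110·y = -955.587923
  -47.584·x − 83.528·y = -1546.602020
det = -12.214·-83.528 − -35.110·-47.584 = -650.463248
x = (-955.587923·-83.528 − -35.110·-1546.602020) / -650.463248 = -39.229197
y = (-12.214·-1546.602020 − -955.587923·-47.584) / -650.463248 = 40.863952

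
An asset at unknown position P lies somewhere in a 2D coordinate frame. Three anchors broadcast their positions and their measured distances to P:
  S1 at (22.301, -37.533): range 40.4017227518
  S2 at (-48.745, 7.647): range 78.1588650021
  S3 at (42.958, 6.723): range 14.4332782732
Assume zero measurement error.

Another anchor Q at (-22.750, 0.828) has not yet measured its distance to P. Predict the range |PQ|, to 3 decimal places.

eq1: (x − 22.301)² + (y + 37.533)² = 40.4017227518²
eq2: (x + 48.745)² + (y − 7.647)² = 78.1588650021²
eq3: (x − 42.958)² + (y − 6.723)² = 14.4332782732²
eq2−eq3, eq2−eq1 (x²,y² cancel):
  183.406·x − 1.848·y = 5356.525516
  142.092·x − 90.360·y = 3948.018033
det = 183.406·-90.360 − -1.848·142.092 = -16309.980144
x = (5356.525516·-90.360 − -1.848·3948.018033) / -16309.980144 = 29.228712
y = (183.406·3948.018033 − 5356.525516·142.092) / -16309.980144 = 2.270342
|P − Q| = √((29.228712 − -22.750)² + (2.270342 − 0.828)²) = 51.998719

51.999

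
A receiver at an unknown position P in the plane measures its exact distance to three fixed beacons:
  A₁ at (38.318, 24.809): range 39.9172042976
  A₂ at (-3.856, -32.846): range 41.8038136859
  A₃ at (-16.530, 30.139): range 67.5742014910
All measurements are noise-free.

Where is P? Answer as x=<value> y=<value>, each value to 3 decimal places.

eq1: (x − 38.318)² + (y − 24.809)² = 39.9172042976²
eq2: (x + 3.856)² + (y + 32.846)² = 41.8038136859²
eq3: (x + 16.530)² + (y − 30.139)² = 67.5742014910²
eq2−eq1, eq2−eq3 (x²,y² cancel):
  84.348·x + 115.310·y = 1144.202793
  -25.348·x + 125.970·y = -2730.842099
det = 84.348·125.970 − 115.310·-25.348 = 13548.195440
x = (1144.202793·125.970 − 115.310·-2730.842099) / 13548.195440 = 33.881164
y = (84.348·-2730.842099 − 1144.202793·-25.348) / 13548.195440 = -14.860859

x=33.881 y=-14.861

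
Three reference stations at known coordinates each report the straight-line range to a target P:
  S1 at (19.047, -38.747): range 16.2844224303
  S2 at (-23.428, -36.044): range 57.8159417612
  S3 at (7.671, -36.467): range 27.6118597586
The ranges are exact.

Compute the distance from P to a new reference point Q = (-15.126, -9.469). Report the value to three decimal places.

eq1: (x − 19.047)² + (y + 38.747)² = 16.2844224303²
eq2: (x + 23.428)² + (y + 36.044)² = 57.8159417612²
eq3: (x − 7.671)² + (y + 36.467)² = 27.6118597586²
eq3−eq2, eq3−eq1 (x²,y² cancel):
  -62.198·x + 0.846·y = -2120.913532
  22.752·x − 4.560·y = 972.664273
det = -62.198·-4.560 − 0.846·22.752 = 264.374688
x = (-2120.913532·-4.560 − 0.846·972.664273) / 264.374688 = 33.469512
y = (-62.198·972.664273 − -2120.913532·22.752) / 264.374688 = -46.308321
|P − Q| = √((33.469512 − -15.126)² + (-46.308321 − -9.469)²) = 60.980811

60.981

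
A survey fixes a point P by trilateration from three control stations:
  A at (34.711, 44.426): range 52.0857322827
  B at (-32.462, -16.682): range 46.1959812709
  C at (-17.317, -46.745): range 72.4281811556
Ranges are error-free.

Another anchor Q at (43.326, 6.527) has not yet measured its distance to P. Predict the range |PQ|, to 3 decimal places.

eq1: (x − 34.711)² + (y − 44.426)² = 52.0857322827²
eq2: (x + 32.462)² + (y + 16.682)² = 46.1959812709²
eq3: (x + 17.317)² + (y + 46.745)² = 72.4281811556²
eq1−eq3, eq1−eq2 (x²,y² cancel):
  -104.056·x − 182.342·y = -3226.467401
  -134.346·x − 122.216·y = -1267.597607
det = -104.056·-122.216 − -182.342·-134.346 = -11779.610236
x = (-3226.467401·-122.216 − -182.342·-1267.597607) / -11779.610236 = -13.853570
y = (-104.056·-1267.597607 − -3226.467401·-134.346) / -11779.610236 = 25.600325
|P − Q| = √((-13.853570 − 43.326)² + (25.600325 − 6.527)²) = 60.276820

60.277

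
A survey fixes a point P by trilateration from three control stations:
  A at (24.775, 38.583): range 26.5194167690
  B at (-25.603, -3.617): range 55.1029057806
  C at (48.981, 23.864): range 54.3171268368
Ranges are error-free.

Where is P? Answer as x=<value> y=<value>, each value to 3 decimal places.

eq1: (x − 24.775)² + (y − 38.583)² = 26.5194167690²
eq2: (x + 25.603)² + (y + 3.617)² = 55.1029057806²
eq3: (x − 48.981)² + (y − 23.864)² = 54.3171268368²
eq2−eq1, eq2−eq3 (x²,y² cancel):
  100.756·x + 84.400·y = 3766.902976
  149.168·x + 54.962·y = 2386.012517
det = 100.756·54.962 − 84.400·149.168 = -7052.027928
x = (3766.902976·54.962 − 84.400·2386.012517) / -7052.027928 = -0.802190
y = (100.756·2386.012517 − 3766.902976·149.168) / -7052.027928 = 45.589199

x=-0.802 y=45.589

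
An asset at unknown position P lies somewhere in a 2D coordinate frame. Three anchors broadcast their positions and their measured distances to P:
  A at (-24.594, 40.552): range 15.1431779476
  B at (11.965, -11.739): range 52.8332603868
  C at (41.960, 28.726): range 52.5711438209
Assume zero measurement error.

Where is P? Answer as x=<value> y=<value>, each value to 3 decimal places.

eq1: (x + 24.594)² + (y − 40.552)² = 15.1431779476²
eq2: (x − 11.965)² + (y + 11.739)² = 52.8332603868²
eq3: (x − 41.960)² + (y − 28.726)² = 52.5711438209²
eq3−eq2, eq3−eq1 (x²,y² cancel):
  -59.990·x − 80.930·y = -2332.487570
  -133.108·x + 23.652·y = 2197.914188
det = -59.990·23.652 − -80.930·-133.108 = -12191.313920
x = (-2332.487570·23.652 − -80.930·2197.914188) / -12191.313920 = -10.065297
y = (-59.990·2197.914188 − -2332.487570·-133.108) / -12191.313920 = 36.282031

x=-10.065 y=36.282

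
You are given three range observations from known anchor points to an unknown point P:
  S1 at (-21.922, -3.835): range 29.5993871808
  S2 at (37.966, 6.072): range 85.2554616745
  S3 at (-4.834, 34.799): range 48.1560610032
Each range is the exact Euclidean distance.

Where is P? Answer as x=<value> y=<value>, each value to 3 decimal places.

x=-47.102 y=11.724

eq1: (x + 21.922)² + (y + 3.835)² = 29.5993871808²
eq2: (x − 37.966)² + (y − 6.072)² = 85.2554616745²
eq3: (x + 4.834)² + (y − 34.799)² = 48.1560610032²
eq2−eq3, eq2−eq1 (x²,y² cancel):
  -85.600·x + 57.454·y = 4705.539151
  -119.776·x − 19.814·y = 5409.364993
det = -85.600·-19.814 − 57.454·-119.776 = 8577.688704
x = (4705.539151·-19.814 − 57.454·5409.364993) / 8577.688704 = -47.101874
y = (-85.600·5409.364993 − 4705.539151·-119.776) / 8577.688704 = 11.724489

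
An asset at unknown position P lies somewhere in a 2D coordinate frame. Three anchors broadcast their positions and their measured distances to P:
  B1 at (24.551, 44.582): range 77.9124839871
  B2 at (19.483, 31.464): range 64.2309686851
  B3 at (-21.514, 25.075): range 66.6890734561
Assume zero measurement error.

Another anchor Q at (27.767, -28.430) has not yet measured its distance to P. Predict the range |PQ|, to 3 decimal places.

15.903

eq1: (x − 24.551)² + (y − 44.582)² = 77.9124839871²
eq2: (x − 19.483)² + (y − 31.464)² = 64.2309686851²
eq3: (x + 21.514)² + (y − 25.075)² = 66.6890734561²
eq3−eq2, eq3−eq1 (x²,y² cancel):
  81.994·x + 12.778·y = 599.777944
  92.130·x + 39.014·y = -124.224139
det = 81.994·39.014 − 12.778·92.130 = 2021.676776
x = (599.777944·39.014 − 12.778·-124.224139) / 2021.676776 = 12.359578
y = (81.994·-124.224139 − 599.777944·92.130) / 2021.676776 = -32.370741
|P − Q| = √((12.359578 − 27.767)² + (-32.370741 − -28.430)²) = 15.903398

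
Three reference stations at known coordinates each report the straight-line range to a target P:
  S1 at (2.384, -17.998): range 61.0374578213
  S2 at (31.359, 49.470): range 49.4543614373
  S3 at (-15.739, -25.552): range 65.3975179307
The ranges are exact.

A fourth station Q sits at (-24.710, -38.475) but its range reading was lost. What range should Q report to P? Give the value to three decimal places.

78.670

eq1: (x − 2.384)² + (y + 17.998)² = 61.0374578213²
eq2: (x − 31.359)² + (y − 49.470)² = 49.4543614373²
eq3: (x + 15.739)² + (y + 25.552)² = 65.3975179307²
eq1−eq2, eq1−eq3 (x²,y² cancel):
  57.950·x + 134.936·y = 4380.893713
  -36.246·x − 15.108·y = 19.745271
det = 57.950·-15.108 − 134.936·-36.246 = 4015.381656
x = (4380.893713·-15.108 − 134.936·19.745271) / 4015.381656 = -17.146786
y = (57.950·19.745271 − 4380.893713·-36.246) / 4015.381656 = 39.830364
|P − Q| = √((-17.146786 − -24.710)² + (39.830364 − -38.475)²) = 78.669767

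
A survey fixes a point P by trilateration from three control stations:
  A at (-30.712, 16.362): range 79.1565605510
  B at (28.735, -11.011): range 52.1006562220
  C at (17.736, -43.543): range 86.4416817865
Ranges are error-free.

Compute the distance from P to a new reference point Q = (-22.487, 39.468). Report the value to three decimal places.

67.817

eq1: (x + 30.712)² + (y − 16.362)² = 79.1565605510²
eq2: (x − 28.735)² + (y + 11.011)² = 52.1006562220²
eq3: (x − 17.736)² + (y + 43.543)² = 86.4416817865²
eq3−eq2, eq3−eq1 (x²,y² cancel):
  21.998·x + 65.064·y = 3494.069772
  -96.896·x + 119.810·y = 206.786715
det = 21.998·119.810 − 65.064·-96.896 = 8940.021724
x = (3494.069772·119.810 − 65.064·206.786715) / 8940.021724 = 45.320933
y = (21.998·206.786715 − 3494.069772·-96.896) / 8940.021724 = 38.379133
|P − Q| = √((45.320933 − -22.487)² + (38.379133 − 39.468)²) = 67.816675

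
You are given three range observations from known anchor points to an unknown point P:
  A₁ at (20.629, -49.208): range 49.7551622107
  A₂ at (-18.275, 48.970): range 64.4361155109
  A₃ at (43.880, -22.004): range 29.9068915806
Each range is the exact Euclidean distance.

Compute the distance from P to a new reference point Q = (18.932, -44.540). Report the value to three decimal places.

45.262

eq1: (x − 20.629)² + (y + 49.208)² = 49.7551622107²
eq2: (x + 18.275)² + (y − 48.970)² = 64.4361155109²
eq3: (x − 43.880)² + (y + 22.004)² = 29.9068915806²
eq2−eq1, eq2−eq3 (x²,y² cancel):
  77.808·x − 196.356·y = 1791.383196
  124.310·x − 141.948·y = 2935.184709
det = 77.808·-141.948 − -196.356·124.310 = 13364.324376
x = (1791.383196·-141.948 − -196.356·2935.184709) / 13364.324376 = 24.098328
y = (77.808·2935.184709 − 1791.383196·124.310) / 13364.324376 = 0.426060
|P − Q| = √((24.098328 − 18.932)² + (0.426060 − -44.540)²) = 45.261877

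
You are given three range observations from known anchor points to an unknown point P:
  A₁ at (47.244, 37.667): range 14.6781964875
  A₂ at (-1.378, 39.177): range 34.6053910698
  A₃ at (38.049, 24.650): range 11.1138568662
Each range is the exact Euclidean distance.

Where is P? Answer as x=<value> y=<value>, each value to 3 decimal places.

x=32.911 y=34.505

eq1: (x − 47.244)² + (y − 37.667)² = 14.6781964875²
eq2: (x + 1.378)² + (y − 39.177)² = 34.6053910698²
eq3: (x − 38.049)² + (y − 24.650)² = 11.1138568662²
eq3−eq2, eq3−eq1 (x²,y² cancel):
  -78.854·x + 29.054·y = -1592.627965
  18.390·x + 26.034·y = 1503.517886
det = -78.854·26.034 − 29.054·18.390 = -2587.188096
x = (-1592.627965·26.034 − 29.054·1503.517886) / -2587.188096 = 32.910512
y = (-78.854·1503.517886 − -1592.627965·18.390) / -2587.188096 = 34.504631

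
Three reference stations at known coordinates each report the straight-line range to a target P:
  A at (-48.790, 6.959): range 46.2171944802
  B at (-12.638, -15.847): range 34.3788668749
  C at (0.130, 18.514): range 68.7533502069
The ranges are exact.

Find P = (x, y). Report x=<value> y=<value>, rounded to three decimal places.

eq1: (x + 48.790)² + (y − 6.959)² = 46.2171944802²
eq2: (x + 12.638)² + (y + 15.847)² = 34.3788668749²
eq3: (x − 0.130)² + (y − 18.514)² = 68.7533502069²
eq1−eq3, eq1−eq2 (x²,y² cancel):
  97.840·x + 23.110·y = -4677.100784
  72.304·x − 45.612·y = -1063.922750
det = 97.840·-45.612 − 23.110·72.304 = -6133.623520
x = (-4677.100784·-45.612 − 23.110·-1063.922750) / -6133.623520 = -38.789335
y = (97.840·-1063.922750 − -4677.100784·72.304) / -6133.623520 = -38.163231

x=-38.789 y=-38.163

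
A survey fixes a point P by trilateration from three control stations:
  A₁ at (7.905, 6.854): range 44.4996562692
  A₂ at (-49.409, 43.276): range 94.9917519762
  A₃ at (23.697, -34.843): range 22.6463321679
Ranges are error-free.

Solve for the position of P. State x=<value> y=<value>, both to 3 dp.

x=1.167 y=-37.133

eq1: (x − 7.905)² + (y − 6.854)² = 44.4996562692²
eq2: (x + 49.409)² + (y − 43.276)² = 94.9917519762²
eq3: (x − 23.697)² + (y + 34.843)² = 22.6463321679²
eq2−eq3, eq2−eq1 (x²,y² cancel):
  146.212·x − 156.238·y = 5972.097584
  114.628·x − 72.844·y = 2838.618419
det = 146.212·-72.844 − -156.238·114.628 = 7258.582536
x = (5972.097584·-72.844 − -156.238·2838.618419) / 7258.582536 = 1.166700
y = (146.212·2838.618419 − 5972.097584·114.628) / 7258.582536 = -37.132529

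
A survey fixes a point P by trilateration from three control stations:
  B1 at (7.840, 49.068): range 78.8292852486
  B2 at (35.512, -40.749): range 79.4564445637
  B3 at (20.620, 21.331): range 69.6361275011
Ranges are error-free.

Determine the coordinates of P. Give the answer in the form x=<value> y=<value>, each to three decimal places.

x=-39.337 y=-14.086

eq1: (x − 7.840)² + (y − 49.068)² = 78.8292852486²
eq2: (x − 35.512)² + (y + 40.749)² = 79.4564445637²
eq3: (x − 20.620)² + (y − 21.331)² = 69.6361275011²
eq2−eq1, eq2−eq3 (x²,y² cancel):
  -55.344·x + 179.634·y = -353.178551
  -29.784·x + 124.160·y = -577.250855
det = -55.344·124.160 − 179.634·-29.784 = -1521.291984
x = (-353.178551·124.160 − 179.634·-577.250855) / -1521.291984 = -39.337111
y = (-55.344·-577.250855 − -353.178551·-29.784) / -1521.291984 = -14.085594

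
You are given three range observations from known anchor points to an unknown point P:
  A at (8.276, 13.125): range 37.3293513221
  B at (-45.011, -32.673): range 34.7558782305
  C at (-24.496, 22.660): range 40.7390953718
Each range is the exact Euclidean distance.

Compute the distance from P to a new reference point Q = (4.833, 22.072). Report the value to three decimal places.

43.191

eq1: (x − 8.276)² + (y − 13.125)² = 37.3293513221²
eq2: (x + 45.011)² + (y + 32.673)² = 34.7558782305²
eq3: (x + 24.496)² + (y − 22.660)² = 40.7390953718²
eq2−eq3, eq2−eq1 (x²,y² cancel):
  41.030·x + 110.666·y = -2431.688254
  106.574·x + 91.596·y = -3038.266648
det = 41.030·91.596 − 110.666·106.574 = -8035.934404
x = (-2431.688254·91.596 − 110.666·-3038.266648) / -8035.934404 = -14.124045
y = (41.030·-3038.266648 − -2431.688254·106.574) / -8035.934404 = -16.736655
|P − Q| = √((-14.124045 − 4.833)² + (-16.736655 − 22.072)²) = 43.191218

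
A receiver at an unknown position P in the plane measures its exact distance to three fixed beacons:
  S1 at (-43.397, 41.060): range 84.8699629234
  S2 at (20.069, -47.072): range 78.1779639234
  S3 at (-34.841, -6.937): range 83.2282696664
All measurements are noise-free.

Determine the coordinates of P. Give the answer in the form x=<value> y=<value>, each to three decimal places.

eq1: (x + 43.397)² + (y − 41.060)² = 84.8699629234²
eq2: (x − 20.069)² + (y + 47.072)² = 78.1779639234²
eq3: (x + 34.841)² + (y + 6.937)² = 83.2282696664²
eq2−eq1, eq2−eq3 (x²,y² cancel):
  -126.932·x + 176.264·y = -140.431299
  -109.820·x + 80.270·y = -2171.671523
det = -126.932·80.270 − 176.264·-109.820 = 9168.480840
x = (-140.431299·80.270 − 176.264·-2171.671523) / 9168.480840 = 40.520899
y = (-126.932·-2171.671523 − -140.431299·-109.820) / 9168.480840 = 28.383377

x=40.521 y=28.383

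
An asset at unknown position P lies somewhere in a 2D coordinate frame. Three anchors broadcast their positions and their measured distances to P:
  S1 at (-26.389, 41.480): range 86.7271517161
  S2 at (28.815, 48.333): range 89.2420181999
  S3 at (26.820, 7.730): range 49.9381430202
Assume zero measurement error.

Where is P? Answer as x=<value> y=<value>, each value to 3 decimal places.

eq1: (x + 26.389)² + (y − 41.480)² = 86.7271517161²
eq2: (x − 28.815)² + (y − 48.333)² = 89.2420181999²
eq3: (x − 26.820)² + (y − 7.730)² = 49.9381430202²
eq2−eq1, eq2−eq3 (x²,y² cancel):
  -110.408·x − 13.706·y = -306.874425
  -3.990·x − 81.206·y = 3083.001870
det = -110.408·-81.206 − -13.706·-3.990 = 8911.105108
x = (-306.874425·-81.206 − -13.706·3083.001870) / 8911.105108 = 7.538422
y = (-110.408·3083.001870 − -306.874425·-3.990) / 8911.105108 = -38.335593

x=7.538 y=-38.336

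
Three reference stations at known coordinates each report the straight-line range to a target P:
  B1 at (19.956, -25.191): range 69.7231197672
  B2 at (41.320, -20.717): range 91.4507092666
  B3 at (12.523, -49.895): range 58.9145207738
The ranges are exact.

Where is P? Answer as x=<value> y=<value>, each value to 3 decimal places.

x=-46.313 y=-46.863

eq1: (x − 19.956)² + (y + 25.191)² = 69.7231197672²
eq2: (x − 41.320)² + (y + 20.717)² = 91.4507092666²
eq3: (x − 12.523)² + (y + 49.895)² = 58.9145207738²
eq3−eq2, eq3−eq1 (x²,y² cancel):
  57.594·x + 58.356·y = -5402.111532
  14.866·x + 49.408·y = -3003.900809
det = 57.594·49.408 − 58.356·14.866 = 1978.084056
x = (-5402.111532·49.408 − 58.356·-3003.900809) / 1978.084056 = -46.313447
y = (57.594·-3003.900809 − -5402.111532·14.866) / 1978.084056 = -46.862960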